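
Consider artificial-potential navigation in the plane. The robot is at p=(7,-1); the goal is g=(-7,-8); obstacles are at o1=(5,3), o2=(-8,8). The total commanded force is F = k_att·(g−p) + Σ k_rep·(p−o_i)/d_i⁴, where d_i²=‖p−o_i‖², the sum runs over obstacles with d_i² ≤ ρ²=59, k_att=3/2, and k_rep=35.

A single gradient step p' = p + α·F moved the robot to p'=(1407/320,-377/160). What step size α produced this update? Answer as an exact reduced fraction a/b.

α = 1/8

F_att = 3/2·(g−p) = 3/2·(-14,-7) = (-21.0000,-10.5000)
o1: d²=20 ≤ ρ²=59; F_rep = 35·(2,-4)/20² = (0.1750,-0.3500)
o2: d²=306 > ρ²=59 → inactive
F = F_att + ΣF_rep = (-20.8250,-10.8500)
Δp = p'−p = (-2.6031,-1.3562); α = Δx/Fx = (-833/320) / (-833/40) = 1/8
check: Δy/Fy = (-217/160) / (-217/20) = 1/8 ✓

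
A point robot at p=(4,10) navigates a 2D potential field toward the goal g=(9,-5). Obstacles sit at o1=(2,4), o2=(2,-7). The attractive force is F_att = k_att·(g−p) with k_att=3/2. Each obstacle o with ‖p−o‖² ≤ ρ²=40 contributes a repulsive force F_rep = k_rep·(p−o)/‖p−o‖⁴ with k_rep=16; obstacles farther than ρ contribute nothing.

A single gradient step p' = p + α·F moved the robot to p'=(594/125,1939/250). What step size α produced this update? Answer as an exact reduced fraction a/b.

F_att = 3/2·(g−p) = 3/2·(5,-15) = (7.5000,-22.5000)
o1: d²=40 ≤ ρ²=40; F_rep = 16·(2,6)/40² = (0.0200,0.0600)
o2: d²=293 > ρ²=40 → inactive
F = F_att + ΣF_rep = (7.5200,-22.4400)
Δp = p'−p = (0.7520,-2.2440); α = Δx/Fx = (94/125) / (188/25) = 1/10
check: Δy/Fy = (-561/250) / (-561/25) = 1/10 ✓

α = 1/10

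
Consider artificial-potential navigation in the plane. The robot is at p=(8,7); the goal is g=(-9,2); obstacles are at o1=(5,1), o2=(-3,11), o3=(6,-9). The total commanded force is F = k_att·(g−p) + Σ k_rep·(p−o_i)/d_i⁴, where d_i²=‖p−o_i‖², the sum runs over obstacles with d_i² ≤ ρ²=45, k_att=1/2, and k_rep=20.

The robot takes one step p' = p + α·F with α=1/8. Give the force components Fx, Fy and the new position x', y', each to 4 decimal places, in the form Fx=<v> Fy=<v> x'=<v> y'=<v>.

Fx=-8.4704 Fy=-2.4407 x'=6.9412 y'=6.6949

F_att = 1/2·(g−p) = 1/2·(-17,-5) = (-8.5000,-2.5000)
o1: d²=45 ≤ ρ²=45; F_rep = 20·(3,6)/45² = (0.0296,0.0593)
o2: d²=137 > ρ²=45 → inactive
o3: d²=260 > ρ²=45 → inactive
F = F_att + ΣF_rep = (-8.4704,-2.4407)
p' = p + 1/8·F = (6.9412,6.6949)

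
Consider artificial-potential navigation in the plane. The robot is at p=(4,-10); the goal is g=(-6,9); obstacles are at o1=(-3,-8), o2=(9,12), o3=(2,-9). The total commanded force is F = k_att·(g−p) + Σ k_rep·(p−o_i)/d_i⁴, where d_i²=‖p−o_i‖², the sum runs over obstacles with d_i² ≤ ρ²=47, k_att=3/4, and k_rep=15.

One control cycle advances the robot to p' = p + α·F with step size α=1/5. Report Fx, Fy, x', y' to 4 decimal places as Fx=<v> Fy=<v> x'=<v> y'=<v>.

Fx=-6.3000 Fy=13.6500 x'=2.7400 y'=-7.2700

F_att = 3/4·(g−p) = 3/4·(-10,19) = (-7.5000,14.2500)
o1: d²=53 > ρ²=47 → inactive
o2: d²=509 > ρ²=47 → inactive
o3: d²=5 ≤ ρ²=47; F_rep = 15·(2,-1)/5² = (1.2000,-0.6000)
F = F_att + ΣF_rep = (-6.3000,13.6500)
p' = p + 1/5·F = (2.7400,-7.2700)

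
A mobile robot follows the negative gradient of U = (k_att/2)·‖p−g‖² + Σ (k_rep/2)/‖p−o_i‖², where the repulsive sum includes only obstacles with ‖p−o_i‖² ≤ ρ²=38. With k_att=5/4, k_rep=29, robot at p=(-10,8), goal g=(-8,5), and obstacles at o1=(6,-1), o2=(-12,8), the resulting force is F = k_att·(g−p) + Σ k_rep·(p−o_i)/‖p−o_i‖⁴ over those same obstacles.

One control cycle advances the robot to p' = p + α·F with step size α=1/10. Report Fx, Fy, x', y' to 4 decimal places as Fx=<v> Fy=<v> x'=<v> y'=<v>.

Fx=6.1250 Fy=-3.7500 x'=-9.3875 y'=7.6250

F_att = 5/4·(g−p) = 5/4·(2,-3) = (2.5000,-3.7500)
o1: d²=337 > ρ²=38 → inactive
o2: d²=4 ≤ ρ²=38; F_rep = 29·(2,0)/4² = (3.6250,0.0000)
F = F_att + ΣF_rep = (6.1250,-3.7500)
p' = p + 1/10·F = (-9.3875,7.6250)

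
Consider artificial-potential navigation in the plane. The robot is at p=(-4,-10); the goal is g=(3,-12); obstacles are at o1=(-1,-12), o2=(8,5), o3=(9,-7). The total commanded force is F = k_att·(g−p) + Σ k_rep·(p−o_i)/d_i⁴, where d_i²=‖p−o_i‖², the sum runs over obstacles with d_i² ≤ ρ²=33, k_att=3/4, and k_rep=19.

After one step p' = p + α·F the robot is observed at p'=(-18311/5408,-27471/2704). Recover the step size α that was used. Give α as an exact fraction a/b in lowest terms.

F_att = 3/4·(g−p) = 3/4·(7,-2) = (5.2500,-1.5000)
o1: d²=13 ≤ ρ²=33; F_rep = 19·(-3,2)/13² = (-0.3373,0.2249)
o2: d²=369 > ρ²=33 → inactive
o3: d²=178 > ρ²=33 → inactive
F = F_att + ΣF_rep = (4.9127,-1.2751)
Δp = p'−p = (0.6141,-0.1594); α = Δx/Fx = (3321/5408) / (3321/676) = 1/8
check: Δy/Fy = (-431/2704) / (-431/338) = 1/8 ✓

α = 1/8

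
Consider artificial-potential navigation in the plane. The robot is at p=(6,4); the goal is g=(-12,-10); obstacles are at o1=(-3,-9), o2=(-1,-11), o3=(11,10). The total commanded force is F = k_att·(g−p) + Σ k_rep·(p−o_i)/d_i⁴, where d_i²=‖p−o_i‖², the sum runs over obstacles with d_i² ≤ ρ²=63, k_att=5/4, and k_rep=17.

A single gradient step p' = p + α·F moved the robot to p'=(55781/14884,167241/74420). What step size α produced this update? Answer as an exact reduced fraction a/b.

α = 1/10

F_att = 5/4·(g−p) = 5/4·(-18,-14) = (-22.5000,-17.5000)
o1: d²=250 > ρ²=63 → inactive
o2: d²=274 > ρ²=63 → inactive
o3: d²=61 ≤ ρ²=63; F_rep = 17·(-5,-6)/61² = (-0.0228,-0.0274)
F = F_att + ΣF_rep = (-22.5228,-17.5274)
Δp = p'−p = (-2.2523,-1.7527); α = Δx/Fx = (-33523/14884) / (-167615/7442) = 1/10
check: Δy/Fy = (-130439/74420) / (-130439/7442) = 1/10 ✓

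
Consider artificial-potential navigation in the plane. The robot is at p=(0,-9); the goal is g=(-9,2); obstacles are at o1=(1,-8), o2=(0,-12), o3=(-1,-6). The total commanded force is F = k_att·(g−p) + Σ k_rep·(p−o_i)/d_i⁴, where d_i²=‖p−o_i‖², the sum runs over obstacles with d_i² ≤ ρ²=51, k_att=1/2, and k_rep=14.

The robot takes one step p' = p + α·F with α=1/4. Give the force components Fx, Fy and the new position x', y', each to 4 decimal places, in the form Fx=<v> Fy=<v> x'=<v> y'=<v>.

F_att = 1/2·(g−p) = 1/2·(-9,11) = (-4.5000,5.5000)
o1: d²=2 ≤ ρ²=51; F_rep = 14·(-1,-1)/2² = (-3.5000,-3.5000)
o2: d²=9 ≤ ρ²=51; F_rep = 14·(0,3)/9² = (0.0000,0.5185)
o3: d²=10 ≤ ρ²=51; F_rep = 14·(1,-3)/10² = (0.1400,-0.4200)
F = F_att + ΣF_rep = (-7.8600,2.0985)
p' = p + 1/4·F = (-1.9650,-8.4754)

Fx=-7.8600 Fy=2.0985 x'=-1.9650 y'=-8.4754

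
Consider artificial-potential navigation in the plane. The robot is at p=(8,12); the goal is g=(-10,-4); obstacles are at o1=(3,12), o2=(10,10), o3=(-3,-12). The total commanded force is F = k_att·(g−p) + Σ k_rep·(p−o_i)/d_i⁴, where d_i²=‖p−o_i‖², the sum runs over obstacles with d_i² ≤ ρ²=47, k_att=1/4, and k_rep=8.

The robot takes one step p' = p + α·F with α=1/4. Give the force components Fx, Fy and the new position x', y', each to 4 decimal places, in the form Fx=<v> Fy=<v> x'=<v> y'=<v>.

Fx=-4.6860 Fy=-3.7500 x'=6.8285 y'=11.0625

F_att = 1/4·(g−p) = 1/4·(-18,-16) = (-4.5000,-4.0000)
o1: d²=25 ≤ ρ²=47; F_rep = 8·(5,0)/25² = (0.0640,0.0000)
o2: d²=8 ≤ ρ²=47; F_rep = 8·(-2,2)/8² = (-0.2500,0.2500)
o3: d²=697 > ρ²=47 → inactive
F = F_att + ΣF_rep = (-4.6860,-3.7500)
p' = p + 1/4·F = (6.8285,11.0625)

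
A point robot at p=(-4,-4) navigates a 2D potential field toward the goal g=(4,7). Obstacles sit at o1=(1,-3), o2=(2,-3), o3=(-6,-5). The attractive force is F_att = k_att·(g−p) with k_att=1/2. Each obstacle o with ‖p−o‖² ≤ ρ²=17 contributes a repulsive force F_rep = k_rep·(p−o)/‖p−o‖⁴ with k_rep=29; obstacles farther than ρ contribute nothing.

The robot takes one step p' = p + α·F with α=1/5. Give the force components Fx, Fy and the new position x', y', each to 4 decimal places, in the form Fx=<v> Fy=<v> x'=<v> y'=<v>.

Fx=6.3200 Fy=6.6600 x'=-2.7360 y'=-2.6680

F_att = 1/2·(g−p) = 1/2·(8,11) = (4.0000,5.5000)
o1: d²=26 > ρ²=17 → inactive
o2: d²=37 > ρ²=17 → inactive
o3: d²=5 ≤ ρ²=17; F_rep = 29·(2,1)/5² = (2.3200,1.1600)
F = F_att + ΣF_rep = (6.3200,6.6600)
p' = p + 1/5·F = (-2.7360,-2.6680)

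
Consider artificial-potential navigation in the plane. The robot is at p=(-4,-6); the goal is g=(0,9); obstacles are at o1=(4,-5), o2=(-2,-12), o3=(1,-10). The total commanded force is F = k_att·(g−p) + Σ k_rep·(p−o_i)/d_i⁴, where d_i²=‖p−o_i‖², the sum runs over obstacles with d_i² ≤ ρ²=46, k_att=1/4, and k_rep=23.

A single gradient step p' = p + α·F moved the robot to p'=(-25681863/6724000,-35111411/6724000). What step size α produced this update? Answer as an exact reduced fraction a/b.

F_att = 1/4·(g−p) = 1/4·(4,15) = (1.0000,3.7500)
o1: d²=65 > ρ²=46 → inactive
o2: d²=40 ≤ ρ²=46; F_rep = 23·(-2,6)/40² = (-0.0288,0.0862)
o3: d²=41 ≤ ρ²=46; F_rep = 23·(-5,4)/41² = (-0.0684,0.0547)
F = F_att + ΣF_rep = (0.9028,3.8910)
Δp = p'−p = (0.1806,0.7782); α = Δx/Fx = (1214137/6724000) / (1214137/1344800) = 1/5
check: Δy/Fy = (5232589/6724000) / (5232589/1344800) = 1/5 ✓

α = 1/5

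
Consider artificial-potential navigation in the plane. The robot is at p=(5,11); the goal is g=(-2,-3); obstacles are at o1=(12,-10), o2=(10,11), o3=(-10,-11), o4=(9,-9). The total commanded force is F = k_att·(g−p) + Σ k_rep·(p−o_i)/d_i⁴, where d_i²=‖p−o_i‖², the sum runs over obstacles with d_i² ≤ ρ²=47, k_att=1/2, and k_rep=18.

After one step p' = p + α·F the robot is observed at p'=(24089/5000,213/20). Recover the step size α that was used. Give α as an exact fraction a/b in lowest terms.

F_att = 1/2·(g−p) = 1/2·(-7,-14) = (-3.5000,-7.0000)
o1: d²=490 > ρ²=47 → inactive
o2: d²=25 ≤ ρ²=47; F_rep = 18·(-5,0)/25² = (-0.1440,0.0000)
o3: d²=709 > ρ²=47 → inactive
o4: d²=416 > ρ²=47 → inactive
F = F_att + ΣF_rep = (-3.6440,-7.0000)
Δp = p'−p = (-0.1822,-0.3500); α = Δx/Fx = (-911/5000) / (-911/250) = 1/20
check: Δy/Fy = (-7/20) / (-7) = 1/20 ✓

α = 1/20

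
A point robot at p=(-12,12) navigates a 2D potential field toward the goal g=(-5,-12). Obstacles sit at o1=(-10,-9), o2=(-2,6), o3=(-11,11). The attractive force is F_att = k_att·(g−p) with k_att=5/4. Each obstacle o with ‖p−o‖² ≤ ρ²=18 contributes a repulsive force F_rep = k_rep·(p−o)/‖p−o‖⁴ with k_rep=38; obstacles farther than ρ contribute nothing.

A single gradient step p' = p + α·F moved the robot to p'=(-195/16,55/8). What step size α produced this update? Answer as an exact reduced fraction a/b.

F_att = 5/4·(g−p) = 5/4·(7,-24) = (8.7500,-30.0000)
o1: d²=445 > ρ²=18 → inactive
o2: d²=136 > ρ²=18 → inactive
o3: d²=2 ≤ ρ²=18; F_rep = 38·(-1,1)/2² = (-9.5000,9.5000)
F = F_att + ΣF_rep = (-0.7500,-20.5000)
Δp = p'−p = (-0.1875,-5.1250); α = Δx/Fx = (-3/16) / (-3/4) = 1/4
check: Δy/Fy = (-41/8) / (-41/2) = 1/4 ✓

α = 1/4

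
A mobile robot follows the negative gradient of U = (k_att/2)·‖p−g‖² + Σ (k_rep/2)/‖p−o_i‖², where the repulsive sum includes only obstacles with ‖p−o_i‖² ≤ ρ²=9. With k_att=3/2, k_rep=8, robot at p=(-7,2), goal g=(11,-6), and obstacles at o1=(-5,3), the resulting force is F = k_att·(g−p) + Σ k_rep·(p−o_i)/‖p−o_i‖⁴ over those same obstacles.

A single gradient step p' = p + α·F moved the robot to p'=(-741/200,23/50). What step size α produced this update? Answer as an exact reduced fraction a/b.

α = 1/8

F_att = 3/2·(g−p) = 3/2·(18,-8) = (27.0000,-12.0000)
o1: d²=5 ≤ ρ²=9; F_rep = 8·(-2,-1)/5² = (-0.6400,-0.3200)
F = F_att + ΣF_rep = (26.3600,-12.3200)
Δp = p'−p = (3.2950,-1.5400); α = Δx/Fx = (659/200) / (659/25) = 1/8
check: Δy/Fy = (-77/50) / (-308/25) = 1/8 ✓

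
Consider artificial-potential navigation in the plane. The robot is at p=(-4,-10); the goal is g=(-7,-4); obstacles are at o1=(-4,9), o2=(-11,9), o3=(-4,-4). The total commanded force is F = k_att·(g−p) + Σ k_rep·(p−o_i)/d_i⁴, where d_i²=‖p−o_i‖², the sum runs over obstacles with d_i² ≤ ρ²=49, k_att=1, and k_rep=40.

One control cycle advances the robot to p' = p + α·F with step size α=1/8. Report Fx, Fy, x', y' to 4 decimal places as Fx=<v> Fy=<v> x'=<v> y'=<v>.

F_att = 1·(g−p) = 1·(-3,6) = (-3.0000,6.0000)
o1: d²=361 > ρ²=49 → inactive
o2: d²=410 > ρ²=49 → inactive
o3: d²=36 ≤ ρ²=49; F_rep = 40·(0,-6)/36² = (0.0000,-0.1852)
F = F_att + ΣF_rep = (-3.0000,5.8148)
p' = p + 1/8·F = (-4.3750,-9.2731)

Fx=-3.0000 Fy=5.8148 x'=-4.3750 y'=-9.2731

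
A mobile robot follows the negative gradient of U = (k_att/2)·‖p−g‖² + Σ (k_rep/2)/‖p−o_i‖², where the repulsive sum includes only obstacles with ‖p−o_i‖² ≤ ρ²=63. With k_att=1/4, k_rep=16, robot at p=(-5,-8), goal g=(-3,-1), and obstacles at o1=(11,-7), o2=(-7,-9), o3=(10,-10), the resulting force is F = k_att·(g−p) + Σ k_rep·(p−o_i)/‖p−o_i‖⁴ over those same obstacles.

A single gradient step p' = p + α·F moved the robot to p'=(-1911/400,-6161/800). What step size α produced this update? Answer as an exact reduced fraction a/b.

α = 1/8

F_att = 1/4·(g−p) = 1/4·(2,7) = (0.5000,1.7500)
o1: d²=257 > ρ²=63 → inactive
o2: d²=5 ≤ ρ²=63; F_rep = 16·(2,1)/5² = (1.2800,0.6400)
o3: d²=229 > ρ²=63 → inactive
F = F_att + ΣF_rep = (1.7800,2.3900)
Δp = p'−p = (0.2225,0.2988); α = Δx/Fx = (89/400) / (89/50) = 1/8
check: Δy/Fy = (239/800) / (239/100) = 1/8 ✓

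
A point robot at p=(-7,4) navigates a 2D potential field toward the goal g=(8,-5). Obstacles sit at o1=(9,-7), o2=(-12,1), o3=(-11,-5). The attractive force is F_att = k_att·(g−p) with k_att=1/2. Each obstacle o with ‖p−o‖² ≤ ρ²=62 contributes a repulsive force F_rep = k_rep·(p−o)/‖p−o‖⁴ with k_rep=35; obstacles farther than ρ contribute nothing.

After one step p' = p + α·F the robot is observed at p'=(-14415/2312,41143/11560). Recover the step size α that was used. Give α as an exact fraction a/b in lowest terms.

α = 1/10

F_att = 1/2·(g−p) = 1/2·(15,-9) = (7.5000,-4.5000)
o1: d²=377 > ρ²=62 → inactive
o2: d²=34 ≤ ρ²=62; F_rep = 35·(5,3)/34² = (0.1514,0.0908)
o3: d²=97 > ρ²=62 → inactive
F = F_att + ΣF_rep = (7.6514,-4.4092)
Δp = p'−p = (0.7651,-0.4409); α = Δx/Fx = (1769/2312) / (8845/1156) = 1/10
check: Δy/Fy = (-5097/11560) / (-5097/1156) = 1/10 ✓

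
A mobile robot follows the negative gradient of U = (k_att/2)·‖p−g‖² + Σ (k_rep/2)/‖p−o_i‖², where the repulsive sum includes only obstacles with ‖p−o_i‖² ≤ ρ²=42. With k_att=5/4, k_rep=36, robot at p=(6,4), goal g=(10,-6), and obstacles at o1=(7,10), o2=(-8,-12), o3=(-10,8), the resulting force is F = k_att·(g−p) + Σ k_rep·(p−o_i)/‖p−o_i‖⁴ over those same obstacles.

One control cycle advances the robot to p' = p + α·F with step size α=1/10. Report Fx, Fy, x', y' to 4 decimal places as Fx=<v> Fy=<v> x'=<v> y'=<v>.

Fx=4.9737 Fy=-12.6578 x'=6.4974 y'=2.7342

F_att = 5/4·(g−p) = 5/4·(4,-10) = (5.0000,-12.5000)
o1: d²=37 ≤ ρ²=42; F_rep = 36·(-1,-6)/37² = (-0.0263,-0.1578)
o2: d²=452 > ρ²=42 → inactive
o3: d²=272 > ρ²=42 → inactive
F = F_att + ΣF_rep = (4.9737,-12.6578)
p' = p + 1/10·F = (6.4974,2.7342)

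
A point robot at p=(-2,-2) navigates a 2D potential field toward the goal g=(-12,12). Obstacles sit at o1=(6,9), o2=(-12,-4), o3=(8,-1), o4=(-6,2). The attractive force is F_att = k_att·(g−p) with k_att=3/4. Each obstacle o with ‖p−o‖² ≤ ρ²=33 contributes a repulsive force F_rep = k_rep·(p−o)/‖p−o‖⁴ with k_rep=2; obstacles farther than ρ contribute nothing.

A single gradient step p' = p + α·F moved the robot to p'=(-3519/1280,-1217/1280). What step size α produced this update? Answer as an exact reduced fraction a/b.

F_att = 3/4·(g−p) = 3/4·(-10,14) = (-7.5000,10.5000)
o1: d²=185 > ρ²=33 → inactive
o2: d²=104 > ρ²=33 → inactive
o3: d²=101 > ρ²=33 → inactive
o4: d²=32 ≤ ρ²=33; F_rep = 2·(4,-4)/32² = (0.0078,-0.0078)
F = F_att + ΣF_rep = (-7.4922,10.4922)
Δp = p'−p = (-0.7492,1.0492); α = Δx/Fx = (-959/1280) / (-959/128) = 1/10
check: Δy/Fy = (1343/1280) / (1343/128) = 1/10 ✓

α = 1/10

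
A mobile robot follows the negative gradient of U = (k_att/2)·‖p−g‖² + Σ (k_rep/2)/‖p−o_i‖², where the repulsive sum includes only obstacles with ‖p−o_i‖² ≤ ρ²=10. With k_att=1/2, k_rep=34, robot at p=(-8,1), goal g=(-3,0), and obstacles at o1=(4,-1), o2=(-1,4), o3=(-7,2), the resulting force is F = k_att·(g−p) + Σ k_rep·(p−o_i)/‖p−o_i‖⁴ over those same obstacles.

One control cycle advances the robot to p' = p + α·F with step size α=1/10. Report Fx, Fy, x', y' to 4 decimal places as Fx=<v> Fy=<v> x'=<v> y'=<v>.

Fx=-6.0000 Fy=-9.0000 x'=-8.6000 y'=0.1000

F_att = 1/2·(g−p) = 1/2·(5,-1) = (2.5000,-0.5000)
o1: d²=148 > ρ²=10 → inactive
o2: d²=58 > ρ²=10 → inactive
o3: d²=2 ≤ ρ²=10; F_rep = 34·(-1,-1)/2² = (-8.5000,-8.5000)
F = F_att + ΣF_rep = (-6.0000,-9.0000)
p' = p + 1/10·F = (-8.6000,0.1000)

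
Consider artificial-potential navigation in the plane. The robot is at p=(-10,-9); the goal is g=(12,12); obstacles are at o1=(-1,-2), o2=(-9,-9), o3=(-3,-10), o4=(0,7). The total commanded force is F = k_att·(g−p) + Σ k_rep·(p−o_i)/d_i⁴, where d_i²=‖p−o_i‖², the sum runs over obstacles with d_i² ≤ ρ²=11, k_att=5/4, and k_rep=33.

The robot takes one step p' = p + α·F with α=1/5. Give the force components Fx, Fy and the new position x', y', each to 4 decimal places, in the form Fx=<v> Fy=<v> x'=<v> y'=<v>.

F_att = 5/4·(g−p) = 5/4·(22,21) = (27.5000,26.2500)
o1: d²=130 > ρ²=11 → inactive
o2: d²=1 ≤ ρ²=11; F_rep = 33·(-1,0)/1² = (-33.0000,0.0000)
o3: d²=50 > ρ²=11 → inactive
o4: d²=356 > ρ²=11 → inactive
F = F_att + ΣF_rep = (-5.5000,26.2500)
p' = p + 1/5·F = (-11.1000,-3.7500)

Fx=-5.5000 Fy=26.2500 x'=-11.1000 y'=-3.7500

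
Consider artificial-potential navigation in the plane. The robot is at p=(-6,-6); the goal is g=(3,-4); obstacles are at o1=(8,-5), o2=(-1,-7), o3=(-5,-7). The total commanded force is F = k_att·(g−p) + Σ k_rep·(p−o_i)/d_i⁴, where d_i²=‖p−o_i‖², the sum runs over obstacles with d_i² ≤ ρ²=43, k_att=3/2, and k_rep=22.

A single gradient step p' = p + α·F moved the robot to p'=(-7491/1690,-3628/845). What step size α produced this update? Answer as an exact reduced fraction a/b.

F_att = 3/2·(g−p) = 3/2·(9,2) = (13.5000,3.0000)
o1: d²=197 > ρ²=43 → inactive
o2: d²=26 ≤ ρ²=43; F_rep = 22·(-5,1)/26² = (-0.1627,0.0325)
o3: d²=2 ≤ ρ²=43; F_rep = 22·(-1,1)/2² = (-5.5000,5.5000)
F = F_att + ΣF_rep = (7.8373,8.5325)
Δp = p'−p = (1.5675,1.7065); α = Δx/Fx = (2649/1690) / (2649/338) = 1/5
check: Δy/Fy = (1442/845) / (1442/169) = 1/5 ✓

α = 1/5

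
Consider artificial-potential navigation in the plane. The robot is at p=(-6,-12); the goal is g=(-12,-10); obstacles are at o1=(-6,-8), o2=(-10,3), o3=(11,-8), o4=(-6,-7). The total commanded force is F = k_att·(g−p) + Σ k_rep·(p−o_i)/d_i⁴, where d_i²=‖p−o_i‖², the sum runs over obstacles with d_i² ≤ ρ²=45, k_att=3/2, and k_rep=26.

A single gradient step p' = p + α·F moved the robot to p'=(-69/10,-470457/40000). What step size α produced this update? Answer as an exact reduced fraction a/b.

F_att = 3/2·(g−p) = 3/2·(-6,2) = (-9.0000,3.0000)
o1: d²=16 ≤ ρ²=45; F_rep = 26·(0,-4)/16² = (0.0000,-0.4062)
o2: d²=241 > ρ²=45 → inactive
o3: d²=305 > ρ²=45 → inactive
o4: d²=25 ≤ ρ²=45; F_rep = 26·(0,-5)/25² = (0.0000,-0.2080)
F = F_att + ΣF_rep = (-9.0000,2.3857)
Δp = p'−p = (-0.9000,0.2386); α = Δx/Fx = (-9/10) / (-9) = 1/10
check: Δy/Fy = (9543/40000) / (9543/4000) = 1/10 ✓

α = 1/10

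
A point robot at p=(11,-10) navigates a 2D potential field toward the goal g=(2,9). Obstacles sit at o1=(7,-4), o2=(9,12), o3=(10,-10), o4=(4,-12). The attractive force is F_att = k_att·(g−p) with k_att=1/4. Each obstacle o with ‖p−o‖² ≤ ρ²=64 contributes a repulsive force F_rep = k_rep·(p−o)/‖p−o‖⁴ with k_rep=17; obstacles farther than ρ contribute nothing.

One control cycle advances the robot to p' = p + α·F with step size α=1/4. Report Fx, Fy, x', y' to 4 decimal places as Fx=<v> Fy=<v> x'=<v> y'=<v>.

F_att = 1/4·(g−p) = 1/4·(-9,19) = (-2.2500,4.7500)
o1: d²=52 ≤ ρ²=64; F_rep = 17·(4,-6)/52² = (0.0251,-0.0377)
o2: d²=488 > ρ²=64 → inactive
o3: d²=1 ≤ ρ²=64; F_rep = 17·(1,0)/1² = (17.0000,0.0000)
o4: d²=53 ≤ ρ²=64; F_rep = 17·(7,2)/53² = (0.0424,0.0121)
F = F_att + ΣF_rep = (14.8175,4.7244)
p' = p + 1/4·F = (14.7044,-8.8189)

Fx=14.8175 Fy=4.7244 x'=14.7044 y'=-8.8189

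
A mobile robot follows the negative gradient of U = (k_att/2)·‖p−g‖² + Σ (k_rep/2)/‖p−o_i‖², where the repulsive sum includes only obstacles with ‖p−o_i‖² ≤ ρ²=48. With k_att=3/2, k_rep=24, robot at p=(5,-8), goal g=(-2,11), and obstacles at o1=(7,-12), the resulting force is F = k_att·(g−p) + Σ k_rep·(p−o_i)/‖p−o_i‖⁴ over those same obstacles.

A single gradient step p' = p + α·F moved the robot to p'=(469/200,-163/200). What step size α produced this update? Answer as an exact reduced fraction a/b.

α = 1/4

F_att = 3/2·(g−p) = 3/2·(-7,19) = (-10.5000,28.5000)
o1: d²=20 ≤ ρ²=48; F_rep = 24·(-2,4)/20² = (-0.1200,0.2400)
F = F_att + ΣF_rep = (-10.6200,28.7400)
Δp = p'−p = (-2.6550,7.1850); α = Δx/Fx = (-531/200) / (-531/50) = 1/4
check: Δy/Fy = (1437/200) / (1437/50) = 1/4 ✓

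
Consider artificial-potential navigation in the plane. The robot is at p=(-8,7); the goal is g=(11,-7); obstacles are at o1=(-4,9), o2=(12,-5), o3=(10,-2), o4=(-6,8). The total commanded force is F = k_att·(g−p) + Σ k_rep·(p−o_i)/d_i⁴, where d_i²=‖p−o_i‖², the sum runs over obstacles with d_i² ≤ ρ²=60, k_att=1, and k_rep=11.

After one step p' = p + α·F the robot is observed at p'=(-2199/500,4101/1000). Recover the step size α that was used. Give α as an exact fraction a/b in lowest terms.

α = 1/5

F_att = 1·(g−p) = 1·(19,-14) = (19.0000,-14.0000)
o1: d²=20 ≤ ρ²=60; F_rep = 11·(-4,-2)/20² = (-0.1100,-0.0550)
o2: d²=544 > ρ²=60 → inactive
o3: d²=405 > ρ²=60 → inactive
o4: d²=5 ≤ ρ²=60; F_rep = 11·(-2,-1)/5² = (-0.8800,-0.4400)
F = F_att + ΣF_rep = (18.0100,-14.4950)
Δp = p'−p = (3.6020,-2.8990); α = Δx/Fx = (1801/500) / (1801/100) = 1/5
check: Δy/Fy = (-2899/1000) / (-2899/200) = 1/5 ✓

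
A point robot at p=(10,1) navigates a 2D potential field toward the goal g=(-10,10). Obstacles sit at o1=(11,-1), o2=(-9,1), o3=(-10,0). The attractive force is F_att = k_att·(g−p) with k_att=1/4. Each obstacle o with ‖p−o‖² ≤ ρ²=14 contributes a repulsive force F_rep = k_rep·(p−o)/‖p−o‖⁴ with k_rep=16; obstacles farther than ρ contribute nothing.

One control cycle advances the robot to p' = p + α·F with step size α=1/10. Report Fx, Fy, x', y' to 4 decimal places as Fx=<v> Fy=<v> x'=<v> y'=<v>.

Fx=-5.6400 Fy=3.5300 x'=9.4360 y'=1.3530

F_att = 1/4·(g−p) = 1/4·(-20,9) = (-5.0000,2.2500)
o1: d²=5 ≤ ρ²=14; F_rep = 16·(-1,2)/5² = (-0.6400,1.2800)
o2: d²=361 > ρ²=14 → inactive
o3: d²=401 > ρ²=14 → inactive
F = F_att + ΣF_rep = (-5.6400,3.5300)
p' = p + 1/10·F = (9.4360,1.3530)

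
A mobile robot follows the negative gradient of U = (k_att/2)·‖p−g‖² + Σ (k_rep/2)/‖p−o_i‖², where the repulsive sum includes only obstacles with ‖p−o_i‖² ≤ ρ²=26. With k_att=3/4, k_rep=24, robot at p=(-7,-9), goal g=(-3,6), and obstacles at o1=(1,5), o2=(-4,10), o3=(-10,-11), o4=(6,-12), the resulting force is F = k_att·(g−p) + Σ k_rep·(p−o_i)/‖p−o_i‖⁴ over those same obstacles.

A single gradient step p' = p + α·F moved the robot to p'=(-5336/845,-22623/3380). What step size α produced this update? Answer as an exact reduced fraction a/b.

α = 1/5

F_att = 3/4·(g−p) = 3/4·(4,15) = (3.0000,11.2500)
o1: d²=260 > ρ²=26 → inactive
o2: d²=370 > ρ²=26 → inactive
o3: d²=13 ≤ ρ²=26; F_rep = 24·(3,2)/13² = (0.4260,0.2840)
o4: d²=178 > ρ²=26 → inactive
F = F_att + ΣF_rep = (3.4260,11.5340)
Δp = p'−p = (0.6852,2.3068); α = Δx/Fx = (579/845) / (579/169) = 1/5
check: Δy/Fy = (7797/3380) / (7797/676) = 1/5 ✓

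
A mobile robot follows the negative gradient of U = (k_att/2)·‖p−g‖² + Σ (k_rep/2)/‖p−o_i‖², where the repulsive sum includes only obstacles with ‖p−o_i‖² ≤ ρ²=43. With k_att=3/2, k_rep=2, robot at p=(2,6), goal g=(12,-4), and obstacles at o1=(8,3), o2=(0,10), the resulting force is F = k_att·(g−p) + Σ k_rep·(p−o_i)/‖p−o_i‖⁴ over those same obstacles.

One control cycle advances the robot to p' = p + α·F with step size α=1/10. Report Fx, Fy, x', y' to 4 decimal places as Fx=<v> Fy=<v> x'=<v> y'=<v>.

F_att = 3/2·(g−p) = 3/2·(10,-10) = (15.0000,-15.0000)
o1: d²=45 > ρ²=43 → inactive
o2: d²=20 ≤ ρ²=43; F_rep = 2·(2,-4)/20² = (0.0100,-0.0200)
F = F_att + ΣF_rep = (15.0100,-15.0200)
p' = p + 1/10·F = (3.5010,4.4980)

Fx=15.0100 Fy=-15.0200 x'=3.5010 y'=4.4980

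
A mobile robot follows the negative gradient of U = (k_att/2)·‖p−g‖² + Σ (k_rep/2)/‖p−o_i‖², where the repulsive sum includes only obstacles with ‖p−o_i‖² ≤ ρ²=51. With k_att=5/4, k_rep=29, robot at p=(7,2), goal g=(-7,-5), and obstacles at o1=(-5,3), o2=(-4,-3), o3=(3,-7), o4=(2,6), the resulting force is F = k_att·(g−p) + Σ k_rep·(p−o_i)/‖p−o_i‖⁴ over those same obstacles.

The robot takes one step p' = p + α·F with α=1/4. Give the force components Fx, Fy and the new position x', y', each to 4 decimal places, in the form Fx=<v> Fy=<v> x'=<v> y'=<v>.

F_att = 5/4·(g−p) = 5/4·(-14,-7) = (-17.5000,-8.7500)
o1: d²=145 > ρ²=51 → inactive
o2: d²=146 > ρ²=51 → inactive
o3: d²=97 > ρ²=51 → inactive
o4: d²=41 ≤ ρ²=51; F_rep = 29·(5,-4)/41² = (0.0863,-0.0690)
F = F_att + ΣF_rep = (-17.4137,-8.8190)
p' = p + 1/4·F = (2.6466,-0.2048)

Fx=-17.4137 Fy=-8.8190 x'=2.6466 y'=-0.2048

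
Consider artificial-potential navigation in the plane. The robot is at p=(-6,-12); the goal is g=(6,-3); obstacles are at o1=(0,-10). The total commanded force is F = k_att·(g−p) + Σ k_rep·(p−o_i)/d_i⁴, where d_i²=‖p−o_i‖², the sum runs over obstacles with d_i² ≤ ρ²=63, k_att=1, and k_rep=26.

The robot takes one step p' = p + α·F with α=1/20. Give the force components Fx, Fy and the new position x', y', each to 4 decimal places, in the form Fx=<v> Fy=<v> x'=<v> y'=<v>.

Fx=11.9025 Fy=8.9675 x'=-5.4049 y'=-11.5516

F_att = 1·(g−p) = 1·(12,9) = (12.0000,9.0000)
o1: d²=40 ≤ ρ²=63; F_rep = 26·(-6,-2)/40² = (-0.0975,-0.0325)
F = F_att + ΣF_rep = (11.9025,8.9675)
p' = p + 1/20·F = (-5.4049,-11.5516)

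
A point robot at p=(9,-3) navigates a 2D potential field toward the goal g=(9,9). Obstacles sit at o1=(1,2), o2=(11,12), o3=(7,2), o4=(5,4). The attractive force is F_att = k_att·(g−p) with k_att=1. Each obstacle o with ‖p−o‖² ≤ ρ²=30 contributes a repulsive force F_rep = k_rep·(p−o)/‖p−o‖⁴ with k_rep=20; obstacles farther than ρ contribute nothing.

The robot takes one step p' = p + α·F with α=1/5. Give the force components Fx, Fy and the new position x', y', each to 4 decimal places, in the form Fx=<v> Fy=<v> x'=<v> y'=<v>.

F_att = 1·(g−p) = 1·(0,12) = (0.0000,12.0000)
o1: d²=89 > ρ²=30 → inactive
o2: d²=229 > ρ²=30 → inactive
o3: d²=29 ≤ ρ²=30; F_rep = 20·(2,-5)/29² = (0.0476,-0.1189)
o4: d²=65 > ρ²=30 → inactive
F = F_att + ΣF_rep = (0.0476,11.8811)
p' = p + 1/5·F = (9.0095,-0.6238)

Fx=0.0476 Fy=11.8811 x'=9.0095 y'=-0.6238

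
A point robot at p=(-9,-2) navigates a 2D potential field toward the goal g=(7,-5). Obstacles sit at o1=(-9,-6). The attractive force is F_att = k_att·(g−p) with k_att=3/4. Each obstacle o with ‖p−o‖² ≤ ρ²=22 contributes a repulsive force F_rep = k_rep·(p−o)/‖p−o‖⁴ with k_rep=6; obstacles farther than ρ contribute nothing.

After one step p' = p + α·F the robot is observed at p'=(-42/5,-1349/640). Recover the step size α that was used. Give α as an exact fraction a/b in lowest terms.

F_att = 3/4·(g−p) = 3/4·(16,-3) = (12.0000,-2.2500)
o1: d²=16 ≤ ρ²=22; F_rep = 6·(0,4)/16² = (0.0000,0.0938)
F = F_att + ΣF_rep = (12.0000,-2.1562)
Δp = p'−p = (0.6000,-0.1078); α = Δx/Fx = (3/5) / (12) = 1/20
check: Δy/Fy = (-69/640) / (-69/32) = 1/20 ✓

α = 1/20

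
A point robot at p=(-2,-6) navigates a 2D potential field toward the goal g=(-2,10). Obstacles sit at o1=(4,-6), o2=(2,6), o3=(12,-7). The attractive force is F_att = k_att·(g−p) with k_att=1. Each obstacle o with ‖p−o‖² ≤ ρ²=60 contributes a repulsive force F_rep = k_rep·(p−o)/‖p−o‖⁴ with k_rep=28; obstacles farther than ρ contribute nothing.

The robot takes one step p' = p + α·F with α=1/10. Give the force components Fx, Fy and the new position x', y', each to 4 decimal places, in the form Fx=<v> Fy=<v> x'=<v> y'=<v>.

F_att = 1·(g−p) = 1·(0,16) = (0.0000,16.0000)
o1: d²=36 ≤ ρ²=60; F_rep = 28·(-6,0)/36² = (-0.1296,0.0000)
o2: d²=160 > ρ²=60 → inactive
o3: d²=197 > ρ²=60 → inactive
F = F_att + ΣF_rep = (-0.1296,16.0000)
p' = p + 1/10·F = (-2.0130,-4.4000)

Fx=-0.1296 Fy=16.0000 x'=-2.0130 y'=-4.4000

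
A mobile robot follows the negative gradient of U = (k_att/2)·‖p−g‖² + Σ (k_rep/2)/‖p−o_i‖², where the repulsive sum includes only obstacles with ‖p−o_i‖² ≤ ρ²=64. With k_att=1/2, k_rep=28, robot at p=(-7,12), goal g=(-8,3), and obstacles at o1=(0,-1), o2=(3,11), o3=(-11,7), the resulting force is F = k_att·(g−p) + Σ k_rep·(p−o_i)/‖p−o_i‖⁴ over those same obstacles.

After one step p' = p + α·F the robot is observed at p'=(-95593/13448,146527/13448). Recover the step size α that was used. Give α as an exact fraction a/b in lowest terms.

F_att = 1/2·(g−p) = 1/2·(-1,-9) = (-0.5000,-4.5000)
o1: d²=218 > ρ²=64 → inactive
o2: d²=101 > ρ²=64 → inactive
o3: d²=41 ≤ ρ²=64; F_rep = 28·(4,5)/41² = (0.0666,0.0833)
F = F_att + ΣF_rep = (-0.4334,-4.4167)
Δp = p'−p = (-0.1083,-1.1042); α = Δx/Fx = (-1457/13448) / (-1457/3362) = 1/4
check: Δy/Fy = (-14849/13448) / (-14849/3362) = 1/4 ✓

α = 1/4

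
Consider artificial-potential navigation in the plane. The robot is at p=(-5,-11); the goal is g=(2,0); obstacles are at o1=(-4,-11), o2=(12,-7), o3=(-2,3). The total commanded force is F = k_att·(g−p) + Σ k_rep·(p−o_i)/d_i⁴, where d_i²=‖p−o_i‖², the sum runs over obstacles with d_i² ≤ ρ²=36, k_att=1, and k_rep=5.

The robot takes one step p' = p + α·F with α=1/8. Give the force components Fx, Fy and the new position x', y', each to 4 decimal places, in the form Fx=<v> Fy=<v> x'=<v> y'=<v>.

F_att = 1·(g−p) = 1·(7,11) = (7.0000,11.0000)
o1: d²=1 ≤ ρ²=36; F_rep = 5·(-1,0)/1² = (-5.0000,0.0000)
o2: d²=305 > ρ²=36 → inactive
o3: d²=205 > ρ²=36 → inactive
F = F_att + ΣF_rep = (2.0000,11.0000)
p' = p + 1/8·F = (-4.7500,-9.6250)

Fx=2.0000 Fy=11.0000 x'=-4.7500 y'=-9.6250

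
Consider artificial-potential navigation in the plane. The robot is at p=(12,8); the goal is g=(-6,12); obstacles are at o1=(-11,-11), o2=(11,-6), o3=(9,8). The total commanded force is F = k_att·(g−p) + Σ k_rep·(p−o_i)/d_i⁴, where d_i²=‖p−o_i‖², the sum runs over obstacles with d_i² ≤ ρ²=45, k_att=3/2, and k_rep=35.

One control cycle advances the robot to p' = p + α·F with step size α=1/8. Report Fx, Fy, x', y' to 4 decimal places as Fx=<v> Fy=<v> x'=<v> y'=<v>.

F_att = 3/2·(g−p) = 3/2·(-18,4) = (-27.0000,6.0000)
o1: d²=890 > ρ²=45 → inactive
o2: d²=197 > ρ²=45 → inactive
o3: d²=9 ≤ ρ²=45; F_rep = 35·(3,0)/9² = (1.2963,0.0000)
F = F_att + ΣF_rep = (-25.7037,6.0000)
p' = p + 1/8·F = (8.7870,8.7500)

Fx=-25.7037 Fy=6.0000 x'=8.7870 y'=8.7500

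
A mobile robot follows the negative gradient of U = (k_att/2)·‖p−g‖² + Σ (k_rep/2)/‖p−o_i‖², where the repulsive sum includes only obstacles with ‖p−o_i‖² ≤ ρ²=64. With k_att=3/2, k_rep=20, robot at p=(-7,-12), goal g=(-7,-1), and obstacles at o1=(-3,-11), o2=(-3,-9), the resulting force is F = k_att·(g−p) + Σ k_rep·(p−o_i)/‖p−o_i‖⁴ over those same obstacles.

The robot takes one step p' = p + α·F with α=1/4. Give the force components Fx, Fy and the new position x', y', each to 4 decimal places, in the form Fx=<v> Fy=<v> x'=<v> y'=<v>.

Fx=-0.4048 Fy=16.3348 x'=-7.1012 y'=-7.9163

F_att = 3/2·(g−p) = 3/2·(0,11) = (0.0000,16.5000)
o1: d²=17 ≤ ρ²=64; F_rep = 20·(-4,-1)/17² = (-0.2768,-0.0692)
o2: d²=25 ≤ ρ²=64; F_rep = 20·(-4,-3)/25² = (-0.1280,-0.0960)
F = F_att + ΣF_rep = (-0.4048,16.3348)
p' = p + 1/4·F = (-7.1012,-7.9163)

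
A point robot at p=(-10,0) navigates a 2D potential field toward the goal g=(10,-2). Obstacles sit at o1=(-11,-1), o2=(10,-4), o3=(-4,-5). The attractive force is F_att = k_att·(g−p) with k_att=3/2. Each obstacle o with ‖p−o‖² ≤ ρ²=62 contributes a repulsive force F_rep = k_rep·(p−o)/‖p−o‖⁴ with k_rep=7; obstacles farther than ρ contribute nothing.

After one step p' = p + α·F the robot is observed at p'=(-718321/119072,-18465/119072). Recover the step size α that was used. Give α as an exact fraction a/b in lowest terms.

α = 1/8

F_att = 3/2·(g−p) = 3/2·(20,-2) = (30.0000,-3.0000)
o1: d²=2 ≤ ρ²=62; F_rep = 7·(1,1)/2² = (1.7500,1.7500)
o2: d²=416 > ρ²=62 → inactive
o3: d²=61 ≤ ρ²=62; F_rep = 7·(-6,5)/61² = (-0.0113,0.0094)
F = F_att + ΣF_rep = (31.7387,-1.2406)
Δp = p'−p = (3.9673,-0.1551); α = Δx/Fx = (472399/119072) / (472399/14884) = 1/8
check: Δy/Fy = (-18465/119072) / (-18465/14884) = 1/8 ✓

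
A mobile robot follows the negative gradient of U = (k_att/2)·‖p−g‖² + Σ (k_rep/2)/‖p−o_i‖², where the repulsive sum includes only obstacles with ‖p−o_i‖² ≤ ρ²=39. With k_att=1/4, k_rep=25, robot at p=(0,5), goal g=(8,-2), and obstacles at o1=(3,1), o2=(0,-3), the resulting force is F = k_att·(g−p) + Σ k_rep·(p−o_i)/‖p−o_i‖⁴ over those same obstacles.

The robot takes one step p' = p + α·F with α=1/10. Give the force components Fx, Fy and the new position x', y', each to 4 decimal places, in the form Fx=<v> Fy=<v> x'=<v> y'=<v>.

F_att = 1/4·(g−p) = 1/4·(8,-7) = (2.0000,-1.7500)
o1: d²=25 ≤ ρ²=39; F_rep = 25·(-3,4)/25² = (-0.1200,0.1600)
o2: d²=64 > ρ²=39 → inactive
F = F_att + ΣF_rep = (1.8800,-1.5900)
p' = p + 1/10·F = (0.1880,4.8410)

Fx=1.8800 Fy=-1.5900 x'=0.1880 y'=4.8410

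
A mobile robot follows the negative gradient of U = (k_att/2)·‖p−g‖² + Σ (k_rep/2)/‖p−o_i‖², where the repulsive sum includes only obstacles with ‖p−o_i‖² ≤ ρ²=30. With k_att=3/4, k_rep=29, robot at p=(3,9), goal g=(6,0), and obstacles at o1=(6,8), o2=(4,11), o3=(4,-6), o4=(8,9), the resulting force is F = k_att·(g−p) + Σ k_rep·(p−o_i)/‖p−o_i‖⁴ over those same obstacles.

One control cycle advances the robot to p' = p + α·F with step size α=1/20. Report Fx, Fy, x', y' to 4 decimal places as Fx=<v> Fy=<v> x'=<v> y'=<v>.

F_att = 3/4·(g−p) = 3/4·(3,-9) = (2.2500,-6.7500)
o1: d²=10 ≤ ρ²=30; F_rep = 29·(-3,1)/10² = (-0.8700,0.2900)
o2: d²=5 ≤ ρ²=30; F_rep = 29·(-1,-2)/5² = (-1.1600,-2.3200)
o3: d²=226 > ρ²=30 → inactive
o4: d²=25 ≤ ρ²=30; F_rep = 29·(-5,0)/25² = (-0.2320,0.0000)
F = F_att + ΣF_rep = (-0.0120,-8.7800)
p' = p + 1/20·F = (2.9994,8.5610)

Fx=-0.0120 Fy=-8.7800 x'=2.9994 y'=8.5610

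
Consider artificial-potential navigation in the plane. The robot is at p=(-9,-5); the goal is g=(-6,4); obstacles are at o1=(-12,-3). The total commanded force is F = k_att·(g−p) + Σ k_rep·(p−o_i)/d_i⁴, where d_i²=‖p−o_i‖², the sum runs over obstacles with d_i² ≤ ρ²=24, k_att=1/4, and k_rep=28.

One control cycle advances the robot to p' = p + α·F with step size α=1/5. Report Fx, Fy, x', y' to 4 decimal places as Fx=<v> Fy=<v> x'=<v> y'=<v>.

Fx=1.2470 Fy=1.9186 x'=-8.7506 y'=-4.6163

F_att = 1/4·(g−p) = 1/4·(3,9) = (0.7500,2.2500)
o1: d²=13 ≤ ρ²=24; F_rep = 28·(3,-2)/13² = (0.4970,-0.3314)
F = F_att + ΣF_rep = (1.2470,1.9186)
p' = p + 1/5·F = (-8.7506,-4.6163)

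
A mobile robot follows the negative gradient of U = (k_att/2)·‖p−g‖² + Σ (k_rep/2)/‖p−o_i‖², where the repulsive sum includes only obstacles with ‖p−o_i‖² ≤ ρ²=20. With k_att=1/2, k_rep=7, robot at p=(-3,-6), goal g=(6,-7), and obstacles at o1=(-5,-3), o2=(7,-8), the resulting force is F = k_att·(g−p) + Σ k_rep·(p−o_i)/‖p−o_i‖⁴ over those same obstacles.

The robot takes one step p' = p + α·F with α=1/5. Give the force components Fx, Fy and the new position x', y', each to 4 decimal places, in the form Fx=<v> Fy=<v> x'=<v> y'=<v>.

F_att = 1/2·(g−p) = 1/2·(9,-1) = (4.5000,-0.5000)
o1: d²=13 ≤ ρ²=20; F_rep = 7·(2,-3)/13² = (0.0828,-0.1243)
o2: d²=104 > ρ²=20 → inactive
F = F_att + ΣF_rep = (4.5828,-0.6243)
p' = p + 1/5·F = (-2.0834,-6.1249)

Fx=4.5828 Fy=-0.6243 x'=-2.0834 y'=-6.1249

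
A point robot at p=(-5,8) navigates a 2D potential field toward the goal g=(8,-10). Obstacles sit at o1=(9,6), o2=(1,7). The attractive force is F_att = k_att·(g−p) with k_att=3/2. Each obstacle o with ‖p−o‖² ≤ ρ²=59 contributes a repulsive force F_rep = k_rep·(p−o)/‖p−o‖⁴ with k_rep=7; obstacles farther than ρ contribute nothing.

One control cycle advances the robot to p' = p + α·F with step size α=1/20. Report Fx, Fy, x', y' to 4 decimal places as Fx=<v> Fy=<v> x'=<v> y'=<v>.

Fx=19.4693 Fy=-26.9949 x'=-4.0265 y'=6.6503

F_att = 3/2·(g−p) = 3/2·(13,-18) = (19.5000,-27.0000)
o1: d²=200 > ρ²=59 → inactive
o2: d²=37 ≤ ρ²=59; F_rep = 7·(-6,1)/37² = (-0.0307,0.0051)
F = F_att + ΣF_rep = (19.4693,-26.9949)
p' = p + 1/20·F = (-4.0265,6.6503)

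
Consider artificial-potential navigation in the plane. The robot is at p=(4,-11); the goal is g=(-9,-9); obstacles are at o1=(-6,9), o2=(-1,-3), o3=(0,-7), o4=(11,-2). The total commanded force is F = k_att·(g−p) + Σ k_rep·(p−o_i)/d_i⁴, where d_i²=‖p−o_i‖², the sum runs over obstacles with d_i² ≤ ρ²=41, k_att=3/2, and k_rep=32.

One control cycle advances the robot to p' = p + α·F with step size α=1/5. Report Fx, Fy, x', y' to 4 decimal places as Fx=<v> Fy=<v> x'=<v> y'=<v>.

Fx=-19.3750 Fy=2.8750 x'=0.1250 y'=-10.4250

F_att = 3/2·(g−p) = 3/2·(-13,2) = (-19.5000,3.0000)
o1: d²=500 > ρ²=41 → inactive
o2: d²=89 > ρ²=41 → inactive
o3: d²=32 ≤ ρ²=41; F_rep = 32·(4,-4)/32² = (0.1250,-0.1250)
o4: d²=130 > ρ²=41 → inactive
F = F_att + ΣF_rep = (-19.3750,2.8750)
p' = p + 1/5·F = (0.1250,-10.4250)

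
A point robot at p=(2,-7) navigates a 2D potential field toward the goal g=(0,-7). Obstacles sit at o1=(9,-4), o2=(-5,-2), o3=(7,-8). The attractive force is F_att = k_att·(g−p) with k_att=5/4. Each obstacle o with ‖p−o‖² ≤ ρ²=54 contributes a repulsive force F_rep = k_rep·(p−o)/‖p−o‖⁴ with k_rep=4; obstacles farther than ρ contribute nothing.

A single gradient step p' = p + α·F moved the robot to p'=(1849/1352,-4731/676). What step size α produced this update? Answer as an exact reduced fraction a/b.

α = 1/4

F_att = 5/4·(g−p) = 5/4·(-2,0) = (-2.5000,0.0000)
o1: d²=58 > ρ²=54 → inactive
o2: d²=74 > ρ²=54 → inactive
o3: d²=26 ≤ ρ²=54; F_rep = 4·(-5,1)/26² = (-0.0296,0.0059)
F = F_att + ΣF_rep = (-2.5296,0.0059)
Δp = p'−p = (-0.6324,0.0015); α = Δx/Fx = (-855/1352) / (-855/338) = 1/4
check: Δy/Fy = (1/676) / (1/169) = 1/4 ✓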